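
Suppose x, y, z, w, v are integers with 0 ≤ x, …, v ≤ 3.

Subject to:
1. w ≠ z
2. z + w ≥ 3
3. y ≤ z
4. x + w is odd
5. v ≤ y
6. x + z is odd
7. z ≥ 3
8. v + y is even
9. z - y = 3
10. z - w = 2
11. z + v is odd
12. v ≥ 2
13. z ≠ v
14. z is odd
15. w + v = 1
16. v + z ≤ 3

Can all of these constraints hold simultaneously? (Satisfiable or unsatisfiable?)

From constraint 12: v ≥ 2. From constraint 7: z ≥ 3. Hence v + z ≥ 5. But constraint 16 requires v + z ≤ 3, and 3 < 5. Contradiction.

Unsatisfiable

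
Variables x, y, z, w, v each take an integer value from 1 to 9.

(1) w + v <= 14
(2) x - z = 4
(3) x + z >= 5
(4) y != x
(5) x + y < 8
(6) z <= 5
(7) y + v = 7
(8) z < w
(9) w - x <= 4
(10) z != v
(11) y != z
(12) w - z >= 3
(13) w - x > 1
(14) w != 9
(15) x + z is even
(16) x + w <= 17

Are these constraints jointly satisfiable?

Satisfiable

Setting (x, y, z, w, v) = (6, 1, 2, 8, 6) satisfies everything: constraint 1: w + v = 14; constraint 2: x - z = 4; constraint 3: x + z = 8, and the others follow.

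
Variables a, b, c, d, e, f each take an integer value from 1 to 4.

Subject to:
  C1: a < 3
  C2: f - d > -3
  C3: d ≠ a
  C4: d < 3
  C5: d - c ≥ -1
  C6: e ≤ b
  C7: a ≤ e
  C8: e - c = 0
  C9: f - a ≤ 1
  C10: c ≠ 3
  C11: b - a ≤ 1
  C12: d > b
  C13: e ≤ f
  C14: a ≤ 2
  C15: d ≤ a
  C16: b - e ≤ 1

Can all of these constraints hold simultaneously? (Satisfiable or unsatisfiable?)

Constraints 6, 7, 12, and 15 give a ≤ e, e ≤ b, b < d, d ≤ a. Chaining: a ≤ e ≤ b < d ≤ a, which forces a < a — impossible.

Unsatisfiable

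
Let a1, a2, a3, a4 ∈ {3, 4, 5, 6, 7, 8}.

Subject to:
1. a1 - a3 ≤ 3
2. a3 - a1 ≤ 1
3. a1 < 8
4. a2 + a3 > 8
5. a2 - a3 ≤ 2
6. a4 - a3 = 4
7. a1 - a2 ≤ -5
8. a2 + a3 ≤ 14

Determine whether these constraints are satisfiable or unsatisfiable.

Unsatisfiable

Constraints 2, 5, and 7 give a1 − a3 ≥ -1, a3 − a2 ≥ -2, a2 − a1 ≥ 5.
Adding all 3 inequalities: the left sides telescope to 0, and the right sides sum to (-1) + (-2) + 5 = 2. So 0 ≥ 2, which is false.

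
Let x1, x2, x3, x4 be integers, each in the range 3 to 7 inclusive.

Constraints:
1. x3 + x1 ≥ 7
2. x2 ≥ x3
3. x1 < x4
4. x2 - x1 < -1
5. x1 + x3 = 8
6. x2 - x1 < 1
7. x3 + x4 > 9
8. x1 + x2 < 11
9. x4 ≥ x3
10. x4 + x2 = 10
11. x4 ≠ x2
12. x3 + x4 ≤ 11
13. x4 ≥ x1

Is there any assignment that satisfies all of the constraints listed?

Satisfiable

Setting (x1, x2, x3, x4) = (5, 3, 3, 7) satisfies everything: constraint 1: x3 + x1 = 8; constraint 4: x2 - x1 = -2; constraint 5: x1 + x3 = 8, and the others follow.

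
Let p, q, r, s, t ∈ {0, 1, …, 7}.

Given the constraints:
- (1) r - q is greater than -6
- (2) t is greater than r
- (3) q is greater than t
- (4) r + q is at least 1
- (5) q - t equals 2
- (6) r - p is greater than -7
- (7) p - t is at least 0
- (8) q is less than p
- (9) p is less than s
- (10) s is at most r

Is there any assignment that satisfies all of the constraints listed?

Constraints 2, 3, 8, 9, and 10 give r < t, t < q, q < p, p < s, s ≤ r. Chaining: r < t < q < p < s ≤ r, which forces r < r — impossible.

Unsatisfiable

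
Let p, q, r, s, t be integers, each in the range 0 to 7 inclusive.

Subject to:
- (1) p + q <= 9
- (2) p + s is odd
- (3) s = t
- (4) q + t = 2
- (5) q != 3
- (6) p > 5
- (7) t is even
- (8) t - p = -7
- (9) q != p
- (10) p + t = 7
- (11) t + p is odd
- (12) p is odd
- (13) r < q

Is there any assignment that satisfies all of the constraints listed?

The assignment p = 7, q = 2, r = 0, s = 0, t = 0 works:
  constraint 1 holds since p + q = 9.
  constraint 4 holds since q + t = 2.
  constraint 8 holds since t - p = -7.
The rest check out directly.

Satisfiable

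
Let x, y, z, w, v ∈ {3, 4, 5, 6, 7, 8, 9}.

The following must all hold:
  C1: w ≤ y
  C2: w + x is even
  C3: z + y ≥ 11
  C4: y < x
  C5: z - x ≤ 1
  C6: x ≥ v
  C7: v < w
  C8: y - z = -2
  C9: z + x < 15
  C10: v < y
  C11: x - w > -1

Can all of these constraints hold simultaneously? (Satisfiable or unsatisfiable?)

Satisfiable

One satisfying assignment is x = 6, y = 5, z = 7, w = 4, v = 3.
For the less obvious constraints — constraint 3: z + y = 12; constraint 5: z - x = 1; constraint 8: y - z = -2 — and the others hold by inspection.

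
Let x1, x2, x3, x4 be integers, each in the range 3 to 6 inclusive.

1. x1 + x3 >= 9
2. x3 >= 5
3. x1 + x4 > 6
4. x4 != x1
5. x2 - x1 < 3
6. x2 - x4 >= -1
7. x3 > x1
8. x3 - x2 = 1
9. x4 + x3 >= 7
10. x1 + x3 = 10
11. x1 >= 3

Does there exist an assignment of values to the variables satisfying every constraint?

Satisfiable

Setting (x1, x2, x3, x4) = (4, 5, 6, 3) satisfies everything: constraint 1: x1 + x3 = 10; constraint 3: x1 + x4 = 7; constraint 5: x2 - x1 = 1, and the others follow.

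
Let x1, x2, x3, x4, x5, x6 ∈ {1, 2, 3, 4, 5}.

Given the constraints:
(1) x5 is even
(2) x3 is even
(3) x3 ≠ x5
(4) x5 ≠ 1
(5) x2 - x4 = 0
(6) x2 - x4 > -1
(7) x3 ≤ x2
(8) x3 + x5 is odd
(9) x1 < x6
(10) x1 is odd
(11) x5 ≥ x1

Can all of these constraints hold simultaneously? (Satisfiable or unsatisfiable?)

Unsatisfiable

Constraint 2 makes x3 even and constraint 1 makes x5 even, so x3 + x5 must be even. Constraint 8 says x3 + x5 is odd — contradiction.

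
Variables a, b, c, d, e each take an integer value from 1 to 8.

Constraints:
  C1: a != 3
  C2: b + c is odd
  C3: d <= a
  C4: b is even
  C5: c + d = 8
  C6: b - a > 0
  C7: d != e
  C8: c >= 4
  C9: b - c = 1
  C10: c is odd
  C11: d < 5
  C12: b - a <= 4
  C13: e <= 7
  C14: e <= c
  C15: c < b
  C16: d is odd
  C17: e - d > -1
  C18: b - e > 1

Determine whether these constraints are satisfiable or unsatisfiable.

Satisfiable

Take a = 4, b = 6, c = 5, d = 3, e = 4. Then constraint 5: c + d = 8; constraint 6: b - a = 2, and every other listed constraint is also met.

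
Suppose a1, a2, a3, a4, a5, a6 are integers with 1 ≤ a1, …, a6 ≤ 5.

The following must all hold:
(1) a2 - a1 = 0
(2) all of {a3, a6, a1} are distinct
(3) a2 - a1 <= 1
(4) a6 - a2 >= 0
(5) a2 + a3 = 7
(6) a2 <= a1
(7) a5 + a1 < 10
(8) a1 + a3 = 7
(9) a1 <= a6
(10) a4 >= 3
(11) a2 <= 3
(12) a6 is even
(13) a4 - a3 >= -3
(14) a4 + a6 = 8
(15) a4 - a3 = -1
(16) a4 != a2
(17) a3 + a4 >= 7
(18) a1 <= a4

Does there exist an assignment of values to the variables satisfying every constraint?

Satisfiable

One satisfying assignment is a1 = 2, a2 = 2, a3 = 5, a4 = 4, a5 = 5, a6 = 4.
For the less obvious constraints — constraint 1: a2 - a1 = 0; constraint 3: a2 - a1 = 0 — and the others hold by inspection.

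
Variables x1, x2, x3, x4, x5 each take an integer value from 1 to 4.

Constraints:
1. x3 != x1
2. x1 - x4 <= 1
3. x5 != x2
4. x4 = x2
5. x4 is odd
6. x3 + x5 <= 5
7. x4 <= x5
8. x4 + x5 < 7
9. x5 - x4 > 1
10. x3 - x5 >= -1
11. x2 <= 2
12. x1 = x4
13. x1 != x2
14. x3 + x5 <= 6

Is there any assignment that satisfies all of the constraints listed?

Unsatisfiable

From constraints 4 and 12, x1 = x4 = x2, so x1 = x2. But constraint 13 says x1 ≠ x2. Contradiction.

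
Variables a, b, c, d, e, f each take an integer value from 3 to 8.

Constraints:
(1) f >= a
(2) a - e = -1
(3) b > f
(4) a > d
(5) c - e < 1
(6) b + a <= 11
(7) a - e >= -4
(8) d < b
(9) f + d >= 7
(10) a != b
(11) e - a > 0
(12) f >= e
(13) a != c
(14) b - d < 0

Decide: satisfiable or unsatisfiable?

Unsatisfiable

Constraints 3, 4, 11, 12, and 14 give a < e, e ≤ f, f < b, b < d, d < a. Chaining: a < e ≤ f < b < d < a, which forces a < a — impossible.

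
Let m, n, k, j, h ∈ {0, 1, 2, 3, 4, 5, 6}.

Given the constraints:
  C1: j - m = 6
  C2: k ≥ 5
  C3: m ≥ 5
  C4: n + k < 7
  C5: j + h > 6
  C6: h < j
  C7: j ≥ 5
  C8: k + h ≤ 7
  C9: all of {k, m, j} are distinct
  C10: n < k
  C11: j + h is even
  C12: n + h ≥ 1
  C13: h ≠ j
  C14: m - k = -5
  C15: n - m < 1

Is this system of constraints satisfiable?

Constraints 2, 3, and 7 confine each of k, m, j to the 2 values {5, 6} (the domain already gives each ≤ 6).
Constraint 9 requires all 3 of them to be distinct, but only 2 values are available — impossible by the pigeonhole principle.

Unsatisfiable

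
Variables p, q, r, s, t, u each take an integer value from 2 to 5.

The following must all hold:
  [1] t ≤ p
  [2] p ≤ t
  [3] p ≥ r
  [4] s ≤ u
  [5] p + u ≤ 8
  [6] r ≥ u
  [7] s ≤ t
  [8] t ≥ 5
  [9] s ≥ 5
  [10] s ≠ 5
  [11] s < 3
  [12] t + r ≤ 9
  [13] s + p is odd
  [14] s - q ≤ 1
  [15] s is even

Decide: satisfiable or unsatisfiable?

Unsatisfiable

From constraints 1 and 8: p ≥ t ≥ 5. From constraints 4 and 9: u ≥ s ≥ 5. Hence p + u ≥ 10. But constraint 5 requires p + u ≤ 8, and 8 < 10. Contradiction.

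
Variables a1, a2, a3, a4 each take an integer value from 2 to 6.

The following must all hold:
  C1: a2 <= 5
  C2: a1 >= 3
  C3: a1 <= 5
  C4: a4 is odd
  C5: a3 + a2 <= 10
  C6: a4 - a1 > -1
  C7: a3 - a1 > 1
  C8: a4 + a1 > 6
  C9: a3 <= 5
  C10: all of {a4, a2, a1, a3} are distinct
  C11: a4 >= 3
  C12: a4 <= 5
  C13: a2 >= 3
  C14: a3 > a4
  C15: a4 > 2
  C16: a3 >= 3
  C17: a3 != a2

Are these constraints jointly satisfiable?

Constraints 1, 2, 3, 9, 11, 12, 13, and 16 confine each of a4, a2, a1, a3 to the 3 values {3, …, 5}.
Constraint 10 requires all 4 of them to be distinct, but only 3 values are available — impossible by the pigeonhole principle.

Unsatisfiable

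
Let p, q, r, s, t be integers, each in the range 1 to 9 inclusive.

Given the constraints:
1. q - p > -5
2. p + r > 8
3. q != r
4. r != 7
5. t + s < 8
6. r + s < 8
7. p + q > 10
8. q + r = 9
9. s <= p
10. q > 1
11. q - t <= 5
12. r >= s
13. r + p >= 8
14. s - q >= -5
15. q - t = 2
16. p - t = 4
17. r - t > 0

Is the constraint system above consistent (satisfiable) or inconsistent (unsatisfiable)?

Satisfiable

Try p = 7, q = 5, r = 4, s = 3, t = 3.
Check constraint 1: q - p = -2; constraint 2: p + r = 11; constraint 5: t + s = 6. The remaining constraints are straightforward to verify.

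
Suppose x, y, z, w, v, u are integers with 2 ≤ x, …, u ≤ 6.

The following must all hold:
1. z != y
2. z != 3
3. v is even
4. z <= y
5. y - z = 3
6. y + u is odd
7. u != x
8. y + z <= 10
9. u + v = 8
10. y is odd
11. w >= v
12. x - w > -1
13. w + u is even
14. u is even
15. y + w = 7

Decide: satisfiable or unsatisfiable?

Try x = 3, y = 5, z = 2, w = 2, v = 2, u = 6.
Check constraint 5: y - z = 3; constraint 8: y + z = 7. The remaining constraints are straightforward to verify.

Satisfiable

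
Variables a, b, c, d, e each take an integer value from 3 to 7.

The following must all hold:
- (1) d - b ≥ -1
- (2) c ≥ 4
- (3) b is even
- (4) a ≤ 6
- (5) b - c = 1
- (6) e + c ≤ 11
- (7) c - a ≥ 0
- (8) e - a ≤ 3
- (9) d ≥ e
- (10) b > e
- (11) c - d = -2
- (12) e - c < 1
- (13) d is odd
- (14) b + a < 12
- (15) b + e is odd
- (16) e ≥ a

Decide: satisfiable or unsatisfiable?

The assignment a = 4, b = 6, c = 5, d = 7, e = 5 works:
  constraint 1 holds since d - b = 1.
  constraint 5 holds since b - c = 1.
  constraint 6 holds since e + c = 10.
The rest check out directly.

Satisfiable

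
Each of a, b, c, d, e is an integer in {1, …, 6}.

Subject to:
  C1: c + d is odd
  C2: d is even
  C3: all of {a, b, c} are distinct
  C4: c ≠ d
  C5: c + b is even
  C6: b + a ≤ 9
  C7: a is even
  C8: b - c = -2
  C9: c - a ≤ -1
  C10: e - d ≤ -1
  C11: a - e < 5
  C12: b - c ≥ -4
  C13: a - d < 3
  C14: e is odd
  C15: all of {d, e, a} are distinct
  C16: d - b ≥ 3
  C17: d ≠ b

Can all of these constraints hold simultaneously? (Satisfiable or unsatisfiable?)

Satisfiable

Try a = 6, b = 1, c = 3, d = 4, e = 3.
Check constraint 6: b + a = 7; constraint 8: b - c = -2; constraint 9: c - a = -3. The remaining constraints are straightforward to verify.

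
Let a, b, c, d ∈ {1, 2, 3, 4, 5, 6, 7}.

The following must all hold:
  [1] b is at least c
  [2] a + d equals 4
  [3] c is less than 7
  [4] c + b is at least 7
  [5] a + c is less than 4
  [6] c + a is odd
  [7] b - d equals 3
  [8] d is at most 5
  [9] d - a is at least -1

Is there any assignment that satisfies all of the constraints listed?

Satisfiable

Take a = 1, b = 6, c = 2, d = 3. Then constraint 2: a + d = 4; constraint 4: c + b = 8; constraint 5: a + c = 3, and every other listed constraint is also met.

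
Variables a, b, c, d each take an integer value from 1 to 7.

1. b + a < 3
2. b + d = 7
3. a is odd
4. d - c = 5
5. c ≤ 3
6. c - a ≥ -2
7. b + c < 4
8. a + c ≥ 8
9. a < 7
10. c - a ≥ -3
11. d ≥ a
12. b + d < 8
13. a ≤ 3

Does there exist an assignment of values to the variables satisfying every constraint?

From constraint 13: a ≤ 3. From constraint 5: c ≤ 3. Hence a + c ≤ 6. But constraint 8 requires a + c ≥ 8, and 8 > 6. Contradiction.

Unsatisfiable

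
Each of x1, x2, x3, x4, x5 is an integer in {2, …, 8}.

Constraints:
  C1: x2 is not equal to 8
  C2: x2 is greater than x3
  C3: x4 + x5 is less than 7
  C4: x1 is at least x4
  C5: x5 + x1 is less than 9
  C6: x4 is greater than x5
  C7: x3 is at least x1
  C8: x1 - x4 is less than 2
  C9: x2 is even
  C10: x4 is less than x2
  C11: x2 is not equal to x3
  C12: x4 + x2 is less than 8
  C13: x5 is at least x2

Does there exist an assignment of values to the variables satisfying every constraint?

Constraints 2, 4, 6, 7, and 13 give x3 < x2, x2 ≤ x5, x5 < x4, x4 ≤ x1, x1 ≤ x3. Chaining: x3 < x2 ≤ x5 < x4 ≤ x1 ≤ x3, which forces x3 < x3 — impossible.

Unsatisfiable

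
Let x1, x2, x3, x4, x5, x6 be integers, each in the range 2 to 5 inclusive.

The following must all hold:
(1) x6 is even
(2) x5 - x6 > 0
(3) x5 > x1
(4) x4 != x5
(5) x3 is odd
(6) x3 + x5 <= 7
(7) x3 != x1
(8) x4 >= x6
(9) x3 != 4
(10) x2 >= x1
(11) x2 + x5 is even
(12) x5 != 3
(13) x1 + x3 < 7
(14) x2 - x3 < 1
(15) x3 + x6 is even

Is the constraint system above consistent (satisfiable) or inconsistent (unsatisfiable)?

Constraint 5 makes x3 odd and constraint 1 makes x6 even, so x3 + x6 must be odd. Constraint 15 says x3 + x6 is even — contradiction.

Unsatisfiable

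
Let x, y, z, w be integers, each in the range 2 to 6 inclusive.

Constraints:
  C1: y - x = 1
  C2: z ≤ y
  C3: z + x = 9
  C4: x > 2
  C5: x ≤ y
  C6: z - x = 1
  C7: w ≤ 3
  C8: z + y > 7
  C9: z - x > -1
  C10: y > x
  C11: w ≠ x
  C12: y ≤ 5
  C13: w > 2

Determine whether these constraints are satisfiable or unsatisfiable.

Take x = 4, y = 5, z = 5, w = 3. Then constraint 1: y - x = 1; constraint 3: z + x = 9; constraint 6: z - x = 1, and every other listed constraint is also met.

Satisfiable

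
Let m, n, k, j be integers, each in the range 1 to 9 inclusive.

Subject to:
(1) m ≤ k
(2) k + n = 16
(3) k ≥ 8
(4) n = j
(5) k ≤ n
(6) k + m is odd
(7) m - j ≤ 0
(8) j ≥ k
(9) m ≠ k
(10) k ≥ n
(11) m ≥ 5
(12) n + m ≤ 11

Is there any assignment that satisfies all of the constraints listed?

From constraints 3 and 5: n ≥ k ≥ 8. From constraint 11: m ≥ 5. Hence n + m ≥ 13. But constraint 12 requires n + m ≤ 11, and 11 < 13. Contradiction.

Unsatisfiable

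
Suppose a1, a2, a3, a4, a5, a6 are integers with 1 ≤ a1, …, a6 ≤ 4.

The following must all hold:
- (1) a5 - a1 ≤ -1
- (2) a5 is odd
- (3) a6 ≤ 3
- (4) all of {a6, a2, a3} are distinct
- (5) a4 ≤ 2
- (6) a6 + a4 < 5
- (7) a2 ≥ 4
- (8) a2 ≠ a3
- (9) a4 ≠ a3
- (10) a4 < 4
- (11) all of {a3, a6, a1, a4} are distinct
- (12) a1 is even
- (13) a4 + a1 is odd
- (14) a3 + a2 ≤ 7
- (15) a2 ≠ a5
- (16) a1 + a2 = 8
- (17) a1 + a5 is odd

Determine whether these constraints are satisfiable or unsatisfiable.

Try a1 = 4, a2 = 4, a3 = 2, a4 = 1, a5 = 1, a6 = 3.
Check constraint 1: a5 - a1 = -3; constraint 6: a6 + a4 = 4; constraint 14: a3 + a2 = 6. The remaining constraints are straightforward to verify.

Satisfiable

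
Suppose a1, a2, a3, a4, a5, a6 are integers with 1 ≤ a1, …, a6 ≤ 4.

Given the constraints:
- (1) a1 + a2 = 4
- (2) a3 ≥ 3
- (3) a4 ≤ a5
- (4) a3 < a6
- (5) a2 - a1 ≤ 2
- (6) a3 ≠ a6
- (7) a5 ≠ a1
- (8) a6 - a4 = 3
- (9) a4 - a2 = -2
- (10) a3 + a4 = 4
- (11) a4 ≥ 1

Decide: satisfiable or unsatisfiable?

Satisfiable

One satisfying assignment is a1 = 1, a2 = 3, a3 = 3, a4 = 1, a5 = 3, a6 = 4.
For the less obvious constraints — constraint 1: a1 + a2 = 4; constraint 5: a2 - a1 = 2; constraint 8: a6 - a4 = 3 — and the others hold by inspection.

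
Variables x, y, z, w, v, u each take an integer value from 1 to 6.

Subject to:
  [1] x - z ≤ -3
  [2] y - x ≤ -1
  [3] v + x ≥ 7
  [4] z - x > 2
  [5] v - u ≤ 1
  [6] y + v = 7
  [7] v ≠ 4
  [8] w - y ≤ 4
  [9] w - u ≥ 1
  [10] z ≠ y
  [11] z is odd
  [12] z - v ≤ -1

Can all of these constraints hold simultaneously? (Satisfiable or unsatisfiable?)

Constraints 1, 2, 5, 8, 9, and 12 give y − w ≥ -4, w − u ≥ 1, u − v ≥ -1, v − z ≥ 1, z − x ≥ 3, x − y ≥ 1.
Adding all 6 inequalities: the left sides telescope to 0, and the right sides sum to (-4) + 1 + (-1) + 1 + 3 + 1 = 1. So 0 ≥ 1, which is false.

Unsatisfiable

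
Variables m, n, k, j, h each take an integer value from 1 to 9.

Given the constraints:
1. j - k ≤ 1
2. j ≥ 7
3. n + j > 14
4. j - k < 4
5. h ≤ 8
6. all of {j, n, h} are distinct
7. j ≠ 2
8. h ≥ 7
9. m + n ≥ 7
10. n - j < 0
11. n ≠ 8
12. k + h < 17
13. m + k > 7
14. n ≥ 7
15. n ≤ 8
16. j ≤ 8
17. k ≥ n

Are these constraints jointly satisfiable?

Constraints 2, 5, 8, 14, 15, and 16 confine each of j, n, h to the 2 values {7, 8}.
Constraint 6 requires all 3 of them to be distinct, but only 2 values are available — impossible by the pigeonhole principle.

Unsatisfiable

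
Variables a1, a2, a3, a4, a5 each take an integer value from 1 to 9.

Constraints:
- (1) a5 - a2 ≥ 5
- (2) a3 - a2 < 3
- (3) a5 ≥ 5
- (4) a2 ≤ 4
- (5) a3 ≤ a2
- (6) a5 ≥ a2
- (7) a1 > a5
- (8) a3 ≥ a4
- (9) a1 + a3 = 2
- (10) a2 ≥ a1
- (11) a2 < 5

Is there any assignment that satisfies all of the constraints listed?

Unsatisfiable

Constraints 6, 7, and 10 give a2 ≤ a5, a5 < a1, a1 ≤ a2. Chaining: a2 ≤ a5 < a1 ≤ a2, which forces a2 < a2 — impossible.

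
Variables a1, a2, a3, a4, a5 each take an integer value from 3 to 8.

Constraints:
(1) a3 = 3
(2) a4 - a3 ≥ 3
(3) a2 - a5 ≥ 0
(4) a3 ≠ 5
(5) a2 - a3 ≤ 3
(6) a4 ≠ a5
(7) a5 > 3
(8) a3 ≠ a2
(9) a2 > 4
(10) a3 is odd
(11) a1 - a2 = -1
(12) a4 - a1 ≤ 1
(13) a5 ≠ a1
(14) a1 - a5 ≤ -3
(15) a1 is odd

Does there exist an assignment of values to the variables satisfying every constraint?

Constraints 2, 3, 5, 12, and 14 give a5 − a1 ≥ 3, a1 − a4 ≥ -1, a4 − a3 ≥ 3, a3 − a2 ≥ -3, a2 − a5 ≥ 0.
Adding all 5 inequalities: the left sides telescope to 0, and the right sides sum to 3 + (-1) + 3 + (-3) + 0 = 2. So 0 ≥ 2, which is false.

Unsatisfiable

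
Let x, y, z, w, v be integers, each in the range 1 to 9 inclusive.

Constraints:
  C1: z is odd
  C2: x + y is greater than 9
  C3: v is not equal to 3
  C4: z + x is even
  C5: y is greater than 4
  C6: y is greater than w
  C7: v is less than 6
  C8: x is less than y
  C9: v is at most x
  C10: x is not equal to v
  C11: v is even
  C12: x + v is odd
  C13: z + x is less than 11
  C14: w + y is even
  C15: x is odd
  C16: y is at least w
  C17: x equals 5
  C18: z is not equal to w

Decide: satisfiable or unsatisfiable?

One satisfying assignment is x = 5, y = 7, z = 5, w = 3, v = 2.
For the less obvious constraints — constraint 1: z = 5 is odd; constraint 2: x + y = 12; constraint 13: z + x = 10 — and the others hold by inspection.

Satisfiable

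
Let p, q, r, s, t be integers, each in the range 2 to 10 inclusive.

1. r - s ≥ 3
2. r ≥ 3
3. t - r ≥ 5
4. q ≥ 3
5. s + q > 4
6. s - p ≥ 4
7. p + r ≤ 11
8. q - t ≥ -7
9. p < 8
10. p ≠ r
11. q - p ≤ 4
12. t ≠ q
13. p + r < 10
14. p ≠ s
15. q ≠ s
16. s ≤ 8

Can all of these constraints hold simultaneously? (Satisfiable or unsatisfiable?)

Constraints 1, 3, 6, 8, and 11 give q − t ≥ -7, t − r ≥ 5, r − s ≥ 3, s − p ≥ 4, p − q ≥ -4.
Adding all 5 inequalities: the left sides telescope to 0, and the right sides sum to (-7) + 5 + 3 + 4 + (-4) = 1. So 0 ≥ 1, which is false.

Unsatisfiable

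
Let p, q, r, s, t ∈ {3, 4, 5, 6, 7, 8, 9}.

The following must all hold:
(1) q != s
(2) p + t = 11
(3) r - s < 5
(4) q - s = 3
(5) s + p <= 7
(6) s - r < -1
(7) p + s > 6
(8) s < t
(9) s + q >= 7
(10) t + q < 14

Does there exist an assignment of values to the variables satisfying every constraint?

Try p = 4, q = 6, r = 7, s = 3, t = 7.
Check constraint 2: p + t = 11; constraint 3: r - s = 4; constraint 4: q - s = 3. The remaining constraints are straightforward to verify.

Satisfiable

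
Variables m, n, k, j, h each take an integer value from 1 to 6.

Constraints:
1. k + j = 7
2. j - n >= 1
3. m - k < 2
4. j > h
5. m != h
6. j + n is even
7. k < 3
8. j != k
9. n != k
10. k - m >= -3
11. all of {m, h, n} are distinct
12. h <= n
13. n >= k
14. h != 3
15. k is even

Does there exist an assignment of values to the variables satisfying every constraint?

Satisfiable

Try m = 2, n = 3, k = 2, j = 5, h = 1.
Check constraint 1: k + j = 7; constraint 2: j - n = 2; constraint 3: m - k = 0. The remaining constraints are straightforward to verify.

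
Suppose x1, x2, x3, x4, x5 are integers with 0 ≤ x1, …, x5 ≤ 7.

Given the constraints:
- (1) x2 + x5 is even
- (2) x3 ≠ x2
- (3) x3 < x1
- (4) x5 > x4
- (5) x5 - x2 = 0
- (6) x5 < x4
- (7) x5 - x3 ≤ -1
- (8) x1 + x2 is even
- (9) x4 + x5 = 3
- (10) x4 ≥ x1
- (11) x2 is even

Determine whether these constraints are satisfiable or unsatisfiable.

Constraints 3, 4, 7, and 10 give x4 < x5, x5 < x3, x3 < x1, x1 ≤ x4. Chaining: x4 < x5 < x3 < x1 ≤ x4, which forces x4 < x4 — impossible.

Unsatisfiable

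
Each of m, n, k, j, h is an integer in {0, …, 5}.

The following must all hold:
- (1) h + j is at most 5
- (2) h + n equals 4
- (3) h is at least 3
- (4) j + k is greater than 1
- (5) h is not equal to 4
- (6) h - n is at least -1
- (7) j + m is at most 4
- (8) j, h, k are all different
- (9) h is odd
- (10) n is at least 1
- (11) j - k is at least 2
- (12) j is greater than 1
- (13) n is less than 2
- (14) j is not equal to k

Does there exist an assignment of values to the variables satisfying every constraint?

Satisfiable

Setting (m, n, k, j, h) = (0, 1, 0, 2, 3) satisfies everything: constraint 1: h + j = 5; constraint 2: h + n = 4; constraint 4: j + k = 2, and the others follow.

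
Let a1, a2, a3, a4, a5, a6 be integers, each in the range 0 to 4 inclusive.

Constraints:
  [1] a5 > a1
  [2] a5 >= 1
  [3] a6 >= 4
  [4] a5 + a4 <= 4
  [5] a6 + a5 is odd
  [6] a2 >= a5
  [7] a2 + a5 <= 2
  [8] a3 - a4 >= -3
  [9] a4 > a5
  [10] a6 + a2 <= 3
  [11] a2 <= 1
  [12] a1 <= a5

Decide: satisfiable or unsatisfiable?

Unsatisfiable

From constraint 3: a6 ≥ 4. From constraints 2 and 6: a2 ≥ a5 ≥ 1. Hence a6 + a2 ≥ 5. But constraint 10 requires a6 + a2 ≤ 3, and 3 < 5. Contradiction.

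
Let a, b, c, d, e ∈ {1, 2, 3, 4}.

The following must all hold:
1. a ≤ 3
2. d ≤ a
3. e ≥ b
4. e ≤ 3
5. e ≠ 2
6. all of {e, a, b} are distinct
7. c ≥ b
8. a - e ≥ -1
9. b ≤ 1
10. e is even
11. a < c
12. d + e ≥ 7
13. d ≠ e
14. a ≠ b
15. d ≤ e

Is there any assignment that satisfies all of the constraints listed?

Unsatisfiable

From constraints 1 and 2: d ≤ a ≤ 3. From constraint 4: e ≤ 3. Hence d + e ≤ 6. But constraint 12 requires d + e ≥ 7, and 7 > 6. Contradiction.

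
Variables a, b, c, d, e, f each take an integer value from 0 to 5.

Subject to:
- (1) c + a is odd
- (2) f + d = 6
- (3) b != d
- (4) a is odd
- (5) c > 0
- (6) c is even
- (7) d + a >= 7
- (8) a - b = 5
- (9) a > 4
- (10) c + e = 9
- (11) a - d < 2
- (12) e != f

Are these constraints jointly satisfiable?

Satisfiable

One satisfying assignment is a = 5, b = 0, c = 4, d = 5, e = 5, f = 1.
For the less obvious constraints — constraint 2: f + d = 6; constraint 7: d + a = 10 — and the others hold by inspection.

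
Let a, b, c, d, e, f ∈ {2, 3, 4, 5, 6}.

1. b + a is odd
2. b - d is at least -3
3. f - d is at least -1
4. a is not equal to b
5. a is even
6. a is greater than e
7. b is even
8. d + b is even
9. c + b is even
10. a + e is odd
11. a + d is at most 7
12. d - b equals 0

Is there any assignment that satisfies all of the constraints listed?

Constraint 7 makes b even and constraint 5 makes a even, so b + a must be even. Constraint 1 says b + a is odd — contradiction.

Unsatisfiable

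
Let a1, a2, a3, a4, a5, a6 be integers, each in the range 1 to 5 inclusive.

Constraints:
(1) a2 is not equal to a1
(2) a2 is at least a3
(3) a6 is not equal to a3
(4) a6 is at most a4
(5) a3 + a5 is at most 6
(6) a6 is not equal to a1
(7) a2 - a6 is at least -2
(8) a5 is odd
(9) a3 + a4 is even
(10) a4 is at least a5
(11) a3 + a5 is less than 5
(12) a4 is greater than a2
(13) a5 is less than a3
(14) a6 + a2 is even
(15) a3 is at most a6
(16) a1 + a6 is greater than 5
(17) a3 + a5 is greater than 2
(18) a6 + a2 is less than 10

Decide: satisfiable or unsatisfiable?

Satisfiable

Take a1 = 2, a2 = 3, a3 = 3, a4 = 5, a5 = 1, a6 = 5. Then constraint 5: a3 + a5 = 4; constraint 7: a2 - a6 = -2, and every other listed constraint is also met.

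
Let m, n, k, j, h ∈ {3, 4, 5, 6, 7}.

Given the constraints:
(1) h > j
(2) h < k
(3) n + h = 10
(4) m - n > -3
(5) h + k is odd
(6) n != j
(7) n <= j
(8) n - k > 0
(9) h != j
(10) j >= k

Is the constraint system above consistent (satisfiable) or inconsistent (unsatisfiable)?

Constraints 1, 2, 7, and 8 give j < h, h < k, k < n, n ≤ j. Chaining: j < h < k < n ≤ j, which forces j < j — impossible.

Unsatisfiable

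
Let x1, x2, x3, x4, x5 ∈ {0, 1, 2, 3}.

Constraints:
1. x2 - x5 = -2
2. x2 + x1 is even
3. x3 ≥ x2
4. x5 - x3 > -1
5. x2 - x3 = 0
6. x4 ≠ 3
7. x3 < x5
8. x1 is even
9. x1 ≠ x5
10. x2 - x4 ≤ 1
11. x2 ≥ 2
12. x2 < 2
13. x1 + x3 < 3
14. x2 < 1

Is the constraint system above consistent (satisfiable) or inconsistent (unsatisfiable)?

From constraint 11: x2 ≥ 2. From constraint 14: x2 ≤ 0. But 0 < 2, so no value of x2 works.

Unsatisfiable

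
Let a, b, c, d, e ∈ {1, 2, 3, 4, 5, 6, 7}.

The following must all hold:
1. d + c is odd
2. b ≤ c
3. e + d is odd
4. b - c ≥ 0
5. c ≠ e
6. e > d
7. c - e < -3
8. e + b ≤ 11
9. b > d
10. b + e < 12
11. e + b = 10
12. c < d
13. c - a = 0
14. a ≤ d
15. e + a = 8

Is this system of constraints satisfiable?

Unsatisfiable

Constraints 2, 9, and 12 give c < d, d < b, b ≤ c. Chaining: c < d < b ≤ c, which forces c < c — impossible.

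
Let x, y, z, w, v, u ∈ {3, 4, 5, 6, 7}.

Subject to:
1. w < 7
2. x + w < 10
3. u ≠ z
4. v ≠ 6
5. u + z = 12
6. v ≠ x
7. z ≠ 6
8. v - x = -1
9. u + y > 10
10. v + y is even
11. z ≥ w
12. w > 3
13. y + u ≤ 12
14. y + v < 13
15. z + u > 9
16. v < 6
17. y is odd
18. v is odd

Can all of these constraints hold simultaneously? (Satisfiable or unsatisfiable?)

Satisfiable

Try x = 4, y = 7, z = 7, w = 4, v = 3, u = 5.
Check constraint 2: x + w = 8; constraint 5: u + z = 12. The remaining constraints are straightforward to verify.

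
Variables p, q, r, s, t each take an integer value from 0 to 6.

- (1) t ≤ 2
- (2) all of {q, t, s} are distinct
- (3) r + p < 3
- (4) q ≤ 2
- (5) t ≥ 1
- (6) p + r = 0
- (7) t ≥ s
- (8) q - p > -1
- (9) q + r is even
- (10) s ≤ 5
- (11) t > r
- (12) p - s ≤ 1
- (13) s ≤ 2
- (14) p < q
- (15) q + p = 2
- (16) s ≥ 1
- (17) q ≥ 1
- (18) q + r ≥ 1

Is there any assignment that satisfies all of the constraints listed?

Constraints 1, 4, 5, 13, 16, and 17 confine each of q, t, s to the 2 values {1, 2}.
Constraint 2 requires all 3 of them to be distinct, but only 2 values are available — impossible by the pigeonhole principle.

Unsatisfiable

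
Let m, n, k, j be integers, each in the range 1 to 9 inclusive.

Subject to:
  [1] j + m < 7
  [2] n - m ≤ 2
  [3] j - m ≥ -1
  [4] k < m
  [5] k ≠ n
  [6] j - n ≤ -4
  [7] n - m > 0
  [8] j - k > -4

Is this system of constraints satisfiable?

Unsatisfiable

Constraints 2, 3, and 6 give m − n ≥ -2, n − j ≥ 4, j − m ≥ -1.
Adding all 3 inequalities: the left sides telescope to 0, and the right sides sum to (-2) + 4 + (-1) = 1. So 0 ≥ 1, which is false.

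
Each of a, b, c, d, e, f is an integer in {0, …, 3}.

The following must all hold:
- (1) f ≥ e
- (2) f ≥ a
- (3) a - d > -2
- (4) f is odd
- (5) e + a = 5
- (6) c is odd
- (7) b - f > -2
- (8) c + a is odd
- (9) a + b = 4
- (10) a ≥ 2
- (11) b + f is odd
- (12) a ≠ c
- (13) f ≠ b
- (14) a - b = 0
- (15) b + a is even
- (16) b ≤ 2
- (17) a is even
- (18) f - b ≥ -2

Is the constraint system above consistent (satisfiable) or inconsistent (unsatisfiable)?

One satisfying assignment is a = 2, b = 2, c = 3, d = 2, e = 3, f = 3.
For the less obvious constraints — constraint 3: a - d = 0; constraint 5: e + a = 5 — and the others hold by inspection.

Satisfiable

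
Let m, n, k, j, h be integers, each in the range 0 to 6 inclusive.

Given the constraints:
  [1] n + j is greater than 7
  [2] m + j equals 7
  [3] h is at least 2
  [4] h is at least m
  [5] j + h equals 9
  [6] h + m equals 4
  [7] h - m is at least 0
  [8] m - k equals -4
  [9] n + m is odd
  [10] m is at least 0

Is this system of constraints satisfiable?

The assignment m = 1, n = 4, k = 5, j = 6, h = 3 works:
  constraint 1 holds since n + j = 10.
  constraint 2 holds since m + j = 7.
The rest check out directly.

Satisfiable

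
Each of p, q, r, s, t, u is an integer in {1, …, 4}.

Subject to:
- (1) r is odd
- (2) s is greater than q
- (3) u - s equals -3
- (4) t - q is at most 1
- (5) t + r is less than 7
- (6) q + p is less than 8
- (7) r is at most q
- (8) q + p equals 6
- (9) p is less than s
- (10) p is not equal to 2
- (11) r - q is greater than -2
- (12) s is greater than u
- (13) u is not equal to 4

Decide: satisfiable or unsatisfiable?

Satisfiable

Take p = 3, q = 3, r = 3, s = 4, t = 1, u = 1. Then constraint 3: u - s = -3; constraint 4: t - q = -2, and every other listed constraint is also met.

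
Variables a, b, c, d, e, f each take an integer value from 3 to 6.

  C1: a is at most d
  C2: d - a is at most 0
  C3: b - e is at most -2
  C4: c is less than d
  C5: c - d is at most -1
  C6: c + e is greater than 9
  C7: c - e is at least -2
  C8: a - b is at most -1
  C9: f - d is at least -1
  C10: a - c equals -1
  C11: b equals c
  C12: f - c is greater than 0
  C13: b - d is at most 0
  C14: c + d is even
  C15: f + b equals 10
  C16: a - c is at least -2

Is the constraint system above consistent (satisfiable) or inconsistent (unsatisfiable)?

Unsatisfiable

Constraints 2, 3, 5, 7, and 8 give a − d ≥ 0, d − c ≥ 1, c − e ≥ -2, e − b ≥ 2, b − a ≥ 1.
Adding all 5 inequalities: the left sides telescope to 0, and the right sides sum to 0 + 1 + (-2) + 2 + 1 = 2. So 0 ≥ 2, which is false.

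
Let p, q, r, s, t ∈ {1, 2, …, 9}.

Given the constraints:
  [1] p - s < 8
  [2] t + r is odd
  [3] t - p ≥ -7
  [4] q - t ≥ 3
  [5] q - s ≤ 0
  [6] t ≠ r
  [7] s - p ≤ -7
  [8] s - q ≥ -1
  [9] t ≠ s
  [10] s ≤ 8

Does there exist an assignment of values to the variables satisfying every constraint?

Unsatisfiable

Constraints 3, 4, 7, and 8 give q − t ≥ 3, t − p ≥ -7, p − s ≥ 7, s − q ≥ -1.
Adding all 4 inequalities: the left sides telescope to 0, and the right sides sum to 3 + (-7) + 7 + (-1) = 2. So 0 ≥ 2, which is false.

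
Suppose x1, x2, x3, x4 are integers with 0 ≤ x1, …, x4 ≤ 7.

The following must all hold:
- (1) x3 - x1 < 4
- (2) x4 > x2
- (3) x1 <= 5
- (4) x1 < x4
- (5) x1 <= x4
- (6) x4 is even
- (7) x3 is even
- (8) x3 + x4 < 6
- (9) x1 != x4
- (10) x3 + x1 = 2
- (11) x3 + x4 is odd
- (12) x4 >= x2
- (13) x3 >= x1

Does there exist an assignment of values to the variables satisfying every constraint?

Constraint 7 makes x3 even and constraint 6 makes x4 even, so x3 + x4 must be even. Constraint 11 says x3 + x4 is odd — contradiction.

Unsatisfiable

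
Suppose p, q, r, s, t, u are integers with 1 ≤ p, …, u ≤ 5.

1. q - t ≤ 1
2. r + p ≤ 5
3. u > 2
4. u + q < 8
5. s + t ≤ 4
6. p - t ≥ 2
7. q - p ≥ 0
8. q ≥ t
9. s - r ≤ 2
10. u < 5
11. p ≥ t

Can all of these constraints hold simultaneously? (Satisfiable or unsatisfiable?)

Constraints 1, 6, and 7 give q − p ≥ 0, p − t ≥ 2, t − q ≥ -1.
Adding all 3 inequalities: the left sides telescope to 0, and the right sides sum to 0 + 2 + (-1) = 1. So 0 ≥ 1, which is false.

Unsatisfiable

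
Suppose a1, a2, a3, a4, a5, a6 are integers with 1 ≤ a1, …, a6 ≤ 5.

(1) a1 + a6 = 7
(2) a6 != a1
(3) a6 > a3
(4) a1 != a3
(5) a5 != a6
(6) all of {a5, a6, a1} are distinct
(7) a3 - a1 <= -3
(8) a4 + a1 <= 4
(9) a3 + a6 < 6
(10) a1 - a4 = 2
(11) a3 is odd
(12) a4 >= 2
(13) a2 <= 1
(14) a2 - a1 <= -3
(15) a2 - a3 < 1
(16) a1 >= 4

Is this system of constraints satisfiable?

From constraint 12: a4 ≥ 2. From constraint 16: a1 ≥ 4. Hence a4 + a1 ≥ 6. But constraint 8 requires a4 + a1 ≤ 4, and 4 < 6. Contradiction.

Unsatisfiable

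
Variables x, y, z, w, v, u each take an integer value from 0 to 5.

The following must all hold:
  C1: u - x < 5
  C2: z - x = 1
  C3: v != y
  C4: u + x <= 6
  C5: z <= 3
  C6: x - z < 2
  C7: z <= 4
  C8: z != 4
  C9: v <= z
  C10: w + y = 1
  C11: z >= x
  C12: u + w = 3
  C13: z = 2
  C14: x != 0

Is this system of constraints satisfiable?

Satisfiable

The assignment x = 1, y = 1, z = 2, w = 0, v = 0, u = 3 works:
  constraint 1 holds since u - x = 2.
  constraint 2 holds since z - x = 1.
The rest check out directly.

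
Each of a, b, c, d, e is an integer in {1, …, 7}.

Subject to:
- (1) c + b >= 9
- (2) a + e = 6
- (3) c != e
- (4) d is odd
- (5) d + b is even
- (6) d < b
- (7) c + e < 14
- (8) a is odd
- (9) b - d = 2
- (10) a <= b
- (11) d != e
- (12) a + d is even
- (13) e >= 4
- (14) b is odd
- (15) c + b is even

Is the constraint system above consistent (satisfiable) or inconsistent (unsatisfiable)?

One satisfying assignment is a = 1, b = 3, c = 7, d = 1, e = 5.
For the less obvious constraints — constraint 1: c + b = 10; constraint 2: a + e = 6; constraint 7: c + e = 12 — and the others hold by inspection.

Satisfiable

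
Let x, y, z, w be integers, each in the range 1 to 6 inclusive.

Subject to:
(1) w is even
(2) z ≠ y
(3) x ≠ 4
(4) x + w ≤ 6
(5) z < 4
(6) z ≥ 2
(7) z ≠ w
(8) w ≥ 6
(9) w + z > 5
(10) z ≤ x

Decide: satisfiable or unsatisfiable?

From constraints 6 and 10: x ≥ z ≥ 2. From constraint 8: w ≥ 6. Hence x + w ≥ 8. But constraint 4 requires x + w ≤ 6, and 6 < 8. Contradiction.

Unsatisfiable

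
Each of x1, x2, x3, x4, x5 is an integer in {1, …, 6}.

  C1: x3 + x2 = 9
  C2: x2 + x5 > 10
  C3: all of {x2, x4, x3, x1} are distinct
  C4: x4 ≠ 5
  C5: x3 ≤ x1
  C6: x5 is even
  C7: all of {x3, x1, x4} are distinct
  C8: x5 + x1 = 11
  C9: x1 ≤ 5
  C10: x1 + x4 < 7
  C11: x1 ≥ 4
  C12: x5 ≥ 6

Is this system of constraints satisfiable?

Satisfiable

One satisfying assignment is x1 = 5, x2 = 6, x3 = 3, x4 = 1, x5 = 6.
For the less obvious constraints — constraint 1: x3 + x2 = 9; constraint 2: x2 + x5 = 12 — and the others hold by inspection.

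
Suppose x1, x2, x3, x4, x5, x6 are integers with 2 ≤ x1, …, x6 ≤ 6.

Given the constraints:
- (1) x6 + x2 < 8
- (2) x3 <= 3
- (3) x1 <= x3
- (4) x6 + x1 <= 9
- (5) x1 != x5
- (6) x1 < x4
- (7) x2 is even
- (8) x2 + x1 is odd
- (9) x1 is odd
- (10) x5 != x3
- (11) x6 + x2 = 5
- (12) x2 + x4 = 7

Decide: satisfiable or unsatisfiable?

Satisfiable

The assignment x1 = 3, x2 = 2, x3 = 3, x4 = 5, x5 = 6, x6 = 3 works:
  constraint 1 holds since x6 + x2 = 5.
  constraint 4 holds since x6 + x1 = 6.
  constraint 11 holds since x6 + x2 = 5.
The rest check out directly.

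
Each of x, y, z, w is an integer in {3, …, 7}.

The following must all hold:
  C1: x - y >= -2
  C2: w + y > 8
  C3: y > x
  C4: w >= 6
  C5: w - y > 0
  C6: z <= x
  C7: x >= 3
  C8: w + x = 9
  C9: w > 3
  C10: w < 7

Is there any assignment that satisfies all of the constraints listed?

The assignment x = 3, y = 4, z = 3, w = 6 works:
  constraint 1 holds since x - y = -1.
  constraint 2 holds since w + y = 10.
The rest check out directly.

Satisfiable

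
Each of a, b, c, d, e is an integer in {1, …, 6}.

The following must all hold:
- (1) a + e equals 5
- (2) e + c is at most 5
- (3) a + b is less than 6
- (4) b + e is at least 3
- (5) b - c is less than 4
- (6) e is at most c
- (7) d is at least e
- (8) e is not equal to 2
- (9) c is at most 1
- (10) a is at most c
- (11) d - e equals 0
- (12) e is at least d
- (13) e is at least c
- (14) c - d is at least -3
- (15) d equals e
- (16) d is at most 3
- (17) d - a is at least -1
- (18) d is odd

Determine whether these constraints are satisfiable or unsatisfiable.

From constraints 9 and 10: a ≤ c ≤ 1. From constraints 7 and 16: e ≤ d ≤ 3. Hence a + e ≤ 4. But constraint 1 requires a + e = 5, and 5 > 4. Contradiction.

Unsatisfiable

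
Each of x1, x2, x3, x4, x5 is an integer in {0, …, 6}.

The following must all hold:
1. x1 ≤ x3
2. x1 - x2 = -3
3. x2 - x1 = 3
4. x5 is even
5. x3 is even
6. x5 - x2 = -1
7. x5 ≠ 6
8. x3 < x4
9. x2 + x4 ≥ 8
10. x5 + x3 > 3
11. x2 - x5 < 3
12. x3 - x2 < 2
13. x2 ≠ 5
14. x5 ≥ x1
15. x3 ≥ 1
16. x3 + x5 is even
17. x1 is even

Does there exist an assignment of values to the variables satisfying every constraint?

Satisfiable

The assignment x1 = 0, x2 = 3, x3 = 2, x4 = 5, x5 = 2 works:
  constraint 2 holds since x1 - x2 = -3.
  constraint 3 holds since x2 - x1 = 3.
  constraint 6 holds since x5 - x2 = -1.
The rest check out directly.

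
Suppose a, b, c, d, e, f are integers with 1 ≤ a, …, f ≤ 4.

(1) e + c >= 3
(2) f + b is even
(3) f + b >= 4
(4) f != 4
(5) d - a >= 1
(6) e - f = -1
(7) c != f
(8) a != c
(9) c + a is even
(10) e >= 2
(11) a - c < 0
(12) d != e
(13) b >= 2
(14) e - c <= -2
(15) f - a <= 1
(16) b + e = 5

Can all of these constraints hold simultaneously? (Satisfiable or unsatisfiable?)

Satisfiable

Setting (a, b, c, d, e, f) = (2, 3, 4, 3, 2, 3) satisfies everything: constraint 1: e + c = 6; constraint 3: f + b = 6, and the others follow.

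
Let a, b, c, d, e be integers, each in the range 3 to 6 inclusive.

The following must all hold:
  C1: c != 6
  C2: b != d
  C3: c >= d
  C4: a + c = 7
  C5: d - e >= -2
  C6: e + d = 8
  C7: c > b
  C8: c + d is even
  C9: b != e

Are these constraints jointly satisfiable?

One satisfying assignment is a = 3, b = 3, c = 4, d = 4, e = 4.
For the less obvious constraints — constraint 4: a + c = 7; constraint 5: d - e = 0 — and the others hold by inspection.

Satisfiable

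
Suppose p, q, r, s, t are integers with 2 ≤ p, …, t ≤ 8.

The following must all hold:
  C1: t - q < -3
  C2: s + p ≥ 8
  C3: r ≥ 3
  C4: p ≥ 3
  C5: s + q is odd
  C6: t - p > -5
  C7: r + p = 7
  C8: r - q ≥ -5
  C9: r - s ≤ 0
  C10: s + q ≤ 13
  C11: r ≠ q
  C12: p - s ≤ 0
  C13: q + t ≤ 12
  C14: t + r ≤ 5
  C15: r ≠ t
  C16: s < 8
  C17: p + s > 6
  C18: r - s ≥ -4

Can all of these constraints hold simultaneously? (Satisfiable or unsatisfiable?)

One satisfying assignment is p = 4, q = 7, r = 3, s = 4, t = 2.
For the less obvious constraints — constraint 1: t - q = -5; constraint 2: s + p = 8; constraint 6: t - p = -2 — and the others hold by inspection.

Satisfiable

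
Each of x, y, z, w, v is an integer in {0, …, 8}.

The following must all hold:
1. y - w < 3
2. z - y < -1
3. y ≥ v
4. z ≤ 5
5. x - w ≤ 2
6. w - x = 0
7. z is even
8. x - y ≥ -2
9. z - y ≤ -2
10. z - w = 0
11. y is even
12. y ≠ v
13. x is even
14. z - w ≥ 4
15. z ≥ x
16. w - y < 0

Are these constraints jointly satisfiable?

Unsatisfiable

Constraints 5, 8, 9, and 14 give y − z ≥ 2, z − w ≥ 4, w − x ≥ -2, x − y ≥ -2.
Adding all 4 inequalities: the left sides telescope to 0, and the right sides sum to 2 + 4 + (-2) + (-2) = 2. So 0 ≥ 2, which is false.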